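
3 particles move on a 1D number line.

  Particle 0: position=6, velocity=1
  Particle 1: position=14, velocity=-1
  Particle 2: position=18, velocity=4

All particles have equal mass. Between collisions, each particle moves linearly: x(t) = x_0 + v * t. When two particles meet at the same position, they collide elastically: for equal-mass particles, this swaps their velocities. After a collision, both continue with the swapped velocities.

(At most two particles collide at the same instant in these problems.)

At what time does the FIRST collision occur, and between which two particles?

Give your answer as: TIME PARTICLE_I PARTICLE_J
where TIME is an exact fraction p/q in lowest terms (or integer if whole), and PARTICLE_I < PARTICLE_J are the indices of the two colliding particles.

Pair (0,1): pos 6,14 vel 1,-1 -> gap=8, closing at 2/unit, collide at t=4
Pair (1,2): pos 14,18 vel -1,4 -> not approaching (rel speed -5 <= 0)
Earliest collision: t=4 between 0 and 1

Answer: 4 0 1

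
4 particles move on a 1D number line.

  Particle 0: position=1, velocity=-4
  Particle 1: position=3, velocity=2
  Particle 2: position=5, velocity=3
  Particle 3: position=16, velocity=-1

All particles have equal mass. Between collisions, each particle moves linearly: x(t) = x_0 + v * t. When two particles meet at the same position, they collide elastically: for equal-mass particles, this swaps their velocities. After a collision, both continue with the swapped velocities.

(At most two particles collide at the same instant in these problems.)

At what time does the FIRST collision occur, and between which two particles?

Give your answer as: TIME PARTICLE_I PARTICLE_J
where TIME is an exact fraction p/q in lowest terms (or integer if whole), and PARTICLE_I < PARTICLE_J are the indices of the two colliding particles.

Answer: 11/4 2 3

Derivation:
Pair (0,1): pos 1,3 vel -4,2 -> not approaching (rel speed -6 <= 0)
Pair (1,2): pos 3,5 vel 2,3 -> not approaching (rel speed -1 <= 0)
Pair (2,3): pos 5,16 vel 3,-1 -> gap=11, closing at 4/unit, collide at t=11/4
Earliest collision: t=11/4 between 2 and 3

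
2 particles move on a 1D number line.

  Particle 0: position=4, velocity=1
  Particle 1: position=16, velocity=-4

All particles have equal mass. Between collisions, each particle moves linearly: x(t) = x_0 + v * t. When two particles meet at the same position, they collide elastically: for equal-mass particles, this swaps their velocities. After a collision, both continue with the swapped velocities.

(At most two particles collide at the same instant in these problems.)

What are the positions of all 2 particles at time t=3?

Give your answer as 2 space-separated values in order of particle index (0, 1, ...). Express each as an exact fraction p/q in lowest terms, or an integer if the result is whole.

Collision at t=12/5: particles 0 and 1 swap velocities; positions: p0=32/5 p1=32/5; velocities now: v0=-4 v1=1
Advance to t=3 (no further collisions before then); velocities: v0=-4 v1=1; positions = 4 7

Answer: 4 7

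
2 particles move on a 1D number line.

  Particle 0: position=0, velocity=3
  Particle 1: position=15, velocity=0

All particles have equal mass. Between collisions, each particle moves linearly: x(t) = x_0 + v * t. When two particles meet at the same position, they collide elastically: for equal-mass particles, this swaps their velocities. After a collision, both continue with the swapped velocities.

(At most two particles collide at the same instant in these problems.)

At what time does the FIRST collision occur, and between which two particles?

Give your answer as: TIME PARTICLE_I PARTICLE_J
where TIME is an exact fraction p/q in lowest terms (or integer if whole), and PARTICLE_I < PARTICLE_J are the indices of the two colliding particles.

Answer: 5 0 1

Derivation:
Pair (0,1): pos 0,15 vel 3,0 -> gap=15, closing at 3/unit, collide at t=5
Earliest collision: t=5 between 0 and 1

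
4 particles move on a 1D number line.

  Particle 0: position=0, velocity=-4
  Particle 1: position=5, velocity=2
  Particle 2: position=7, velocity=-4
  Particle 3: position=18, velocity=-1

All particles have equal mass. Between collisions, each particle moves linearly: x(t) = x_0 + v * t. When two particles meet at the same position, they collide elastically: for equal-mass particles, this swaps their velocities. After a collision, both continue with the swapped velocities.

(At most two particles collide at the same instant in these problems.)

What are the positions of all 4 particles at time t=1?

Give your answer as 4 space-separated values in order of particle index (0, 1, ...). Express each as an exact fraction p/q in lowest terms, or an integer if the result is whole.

Answer: -4 3 7 17

Derivation:
Collision at t=1/3: particles 1 and 2 swap velocities; positions: p0=-4/3 p1=17/3 p2=17/3 p3=53/3; velocities now: v0=-4 v1=-4 v2=2 v3=-1
Advance to t=1 (no further collisions before then); velocities: v0=-4 v1=-4 v2=2 v3=-1; positions = -4 3 7 17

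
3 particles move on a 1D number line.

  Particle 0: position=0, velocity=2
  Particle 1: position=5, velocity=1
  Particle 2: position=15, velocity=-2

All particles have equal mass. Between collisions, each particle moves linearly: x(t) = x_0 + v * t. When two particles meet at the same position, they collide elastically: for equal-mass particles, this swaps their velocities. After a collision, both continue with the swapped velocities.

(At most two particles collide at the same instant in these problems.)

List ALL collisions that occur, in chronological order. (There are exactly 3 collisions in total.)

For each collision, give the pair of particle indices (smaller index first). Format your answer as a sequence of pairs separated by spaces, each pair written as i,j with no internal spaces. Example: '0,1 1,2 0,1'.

Collision at t=10/3: particles 1 and 2 swap velocities; positions: p0=20/3 p1=25/3 p2=25/3; velocities now: v0=2 v1=-2 v2=1
Collision at t=15/4: particles 0 and 1 swap velocities; positions: p0=15/2 p1=15/2 p2=35/4; velocities now: v0=-2 v1=2 v2=1
Collision at t=5: particles 1 and 2 swap velocities; positions: p0=5 p1=10 p2=10; velocities now: v0=-2 v1=1 v2=2

Answer: 1,2 0,1 1,2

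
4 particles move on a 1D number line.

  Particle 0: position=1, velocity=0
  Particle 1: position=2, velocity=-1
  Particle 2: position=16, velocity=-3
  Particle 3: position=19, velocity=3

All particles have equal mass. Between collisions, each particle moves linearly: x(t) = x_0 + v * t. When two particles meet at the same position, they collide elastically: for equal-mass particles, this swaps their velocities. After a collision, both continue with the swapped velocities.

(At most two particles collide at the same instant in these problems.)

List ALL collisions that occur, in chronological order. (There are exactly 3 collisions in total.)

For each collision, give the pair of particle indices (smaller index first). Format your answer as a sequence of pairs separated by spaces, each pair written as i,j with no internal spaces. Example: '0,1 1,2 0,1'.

Collision at t=1: particles 0 and 1 swap velocities; positions: p0=1 p1=1 p2=13 p3=22; velocities now: v0=-1 v1=0 v2=-3 v3=3
Collision at t=5: particles 1 and 2 swap velocities; positions: p0=-3 p1=1 p2=1 p3=34; velocities now: v0=-1 v1=-3 v2=0 v3=3
Collision at t=7: particles 0 and 1 swap velocities; positions: p0=-5 p1=-5 p2=1 p3=40; velocities now: v0=-3 v1=-1 v2=0 v3=3

Answer: 0,1 1,2 0,1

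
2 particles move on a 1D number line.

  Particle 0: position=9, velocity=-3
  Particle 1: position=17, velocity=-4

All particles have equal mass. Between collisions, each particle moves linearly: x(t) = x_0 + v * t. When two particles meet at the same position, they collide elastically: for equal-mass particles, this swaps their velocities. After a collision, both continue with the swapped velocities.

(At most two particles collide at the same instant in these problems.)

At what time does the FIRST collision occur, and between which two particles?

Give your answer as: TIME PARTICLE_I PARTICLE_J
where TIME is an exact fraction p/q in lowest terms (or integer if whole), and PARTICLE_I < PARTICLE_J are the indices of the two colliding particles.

Answer: 8 0 1

Derivation:
Pair (0,1): pos 9,17 vel -3,-4 -> gap=8, closing at 1/unit, collide at t=8
Earliest collision: t=8 between 0 and 1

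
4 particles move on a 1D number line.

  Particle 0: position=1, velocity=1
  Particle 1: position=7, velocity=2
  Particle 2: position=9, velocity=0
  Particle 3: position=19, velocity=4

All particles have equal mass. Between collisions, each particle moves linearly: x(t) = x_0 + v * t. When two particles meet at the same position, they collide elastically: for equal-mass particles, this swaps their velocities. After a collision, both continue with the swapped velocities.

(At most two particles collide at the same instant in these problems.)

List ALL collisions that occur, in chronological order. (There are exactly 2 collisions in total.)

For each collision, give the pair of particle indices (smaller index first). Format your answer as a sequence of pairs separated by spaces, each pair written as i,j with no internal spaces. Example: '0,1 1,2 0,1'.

Answer: 1,2 0,1

Derivation:
Collision at t=1: particles 1 and 2 swap velocities; positions: p0=2 p1=9 p2=9 p3=23; velocities now: v0=1 v1=0 v2=2 v3=4
Collision at t=8: particles 0 and 1 swap velocities; positions: p0=9 p1=9 p2=23 p3=51; velocities now: v0=0 v1=1 v2=2 v3=4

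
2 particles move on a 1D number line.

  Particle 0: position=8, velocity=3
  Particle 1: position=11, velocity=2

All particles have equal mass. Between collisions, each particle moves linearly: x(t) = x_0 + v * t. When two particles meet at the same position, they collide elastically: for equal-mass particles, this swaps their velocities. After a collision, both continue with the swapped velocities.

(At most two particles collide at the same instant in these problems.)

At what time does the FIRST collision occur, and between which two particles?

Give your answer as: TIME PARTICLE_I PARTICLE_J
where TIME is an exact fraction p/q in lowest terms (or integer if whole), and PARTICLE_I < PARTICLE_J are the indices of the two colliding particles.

Answer: 3 0 1

Derivation:
Pair (0,1): pos 8,11 vel 3,2 -> gap=3, closing at 1/unit, collide at t=3
Earliest collision: t=3 between 0 and 1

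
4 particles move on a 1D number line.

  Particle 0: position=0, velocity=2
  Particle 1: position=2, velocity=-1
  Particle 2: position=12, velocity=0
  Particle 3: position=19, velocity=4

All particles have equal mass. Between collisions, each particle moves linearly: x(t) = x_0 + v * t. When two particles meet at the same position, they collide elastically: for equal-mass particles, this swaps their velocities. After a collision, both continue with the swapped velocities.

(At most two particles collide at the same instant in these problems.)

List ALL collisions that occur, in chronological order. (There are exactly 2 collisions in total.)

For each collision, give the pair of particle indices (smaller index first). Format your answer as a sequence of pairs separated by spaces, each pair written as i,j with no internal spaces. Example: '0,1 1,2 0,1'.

Collision at t=2/3: particles 0 and 1 swap velocities; positions: p0=4/3 p1=4/3 p2=12 p3=65/3; velocities now: v0=-1 v1=2 v2=0 v3=4
Collision at t=6: particles 1 and 2 swap velocities; positions: p0=-4 p1=12 p2=12 p3=43; velocities now: v0=-1 v1=0 v2=2 v3=4

Answer: 0,1 1,2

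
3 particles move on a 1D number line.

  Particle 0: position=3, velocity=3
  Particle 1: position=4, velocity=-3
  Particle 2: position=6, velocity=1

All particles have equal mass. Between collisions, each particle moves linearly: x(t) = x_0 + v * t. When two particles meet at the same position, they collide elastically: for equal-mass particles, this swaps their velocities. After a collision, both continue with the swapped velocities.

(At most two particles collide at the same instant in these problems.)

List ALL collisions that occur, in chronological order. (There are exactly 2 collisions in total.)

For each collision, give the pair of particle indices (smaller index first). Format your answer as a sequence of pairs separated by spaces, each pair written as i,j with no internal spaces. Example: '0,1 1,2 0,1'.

Collision at t=1/6: particles 0 and 1 swap velocities; positions: p0=7/2 p1=7/2 p2=37/6; velocities now: v0=-3 v1=3 v2=1
Collision at t=3/2: particles 1 and 2 swap velocities; positions: p0=-1/2 p1=15/2 p2=15/2; velocities now: v0=-3 v1=1 v2=3

Answer: 0,1 1,2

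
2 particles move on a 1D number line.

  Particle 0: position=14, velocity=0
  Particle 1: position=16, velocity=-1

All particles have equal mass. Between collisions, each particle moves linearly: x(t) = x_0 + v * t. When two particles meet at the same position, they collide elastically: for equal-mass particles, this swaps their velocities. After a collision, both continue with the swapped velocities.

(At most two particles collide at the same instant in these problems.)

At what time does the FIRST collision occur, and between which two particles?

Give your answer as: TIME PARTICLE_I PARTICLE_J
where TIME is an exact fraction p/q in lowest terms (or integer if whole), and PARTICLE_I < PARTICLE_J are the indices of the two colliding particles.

Answer: 2 0 1

Derivation:
Pair (0,1): pos 14,16 vel 0,-1 -> gap=2, closing at 1/unit, collide at t=2
Earliest collision: t=2 between 0 and 1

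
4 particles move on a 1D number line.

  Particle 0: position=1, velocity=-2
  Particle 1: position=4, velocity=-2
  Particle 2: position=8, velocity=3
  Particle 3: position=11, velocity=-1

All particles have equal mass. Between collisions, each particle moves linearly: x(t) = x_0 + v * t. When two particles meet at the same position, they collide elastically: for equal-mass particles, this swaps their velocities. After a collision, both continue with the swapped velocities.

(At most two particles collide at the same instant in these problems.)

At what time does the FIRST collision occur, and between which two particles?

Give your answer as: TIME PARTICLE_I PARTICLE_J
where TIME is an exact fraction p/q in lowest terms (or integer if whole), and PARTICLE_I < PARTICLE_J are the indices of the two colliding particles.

Answer: 3/4 2 3

Derivation:
Pair (0,1): pos 1,4 vel -2,-2 -> not approaching (rel speed 0 <= 0)
Pair (1,2): pos 4,8 vel -2,3 -> not approaching (rel speed -5 <= 0)
Pair (2,3): pos 8,11 vel 3,-1 -> gap=3, closing at 4/unit, collide at t=3/4
Earliest collision: t=3/4 between 2 and 3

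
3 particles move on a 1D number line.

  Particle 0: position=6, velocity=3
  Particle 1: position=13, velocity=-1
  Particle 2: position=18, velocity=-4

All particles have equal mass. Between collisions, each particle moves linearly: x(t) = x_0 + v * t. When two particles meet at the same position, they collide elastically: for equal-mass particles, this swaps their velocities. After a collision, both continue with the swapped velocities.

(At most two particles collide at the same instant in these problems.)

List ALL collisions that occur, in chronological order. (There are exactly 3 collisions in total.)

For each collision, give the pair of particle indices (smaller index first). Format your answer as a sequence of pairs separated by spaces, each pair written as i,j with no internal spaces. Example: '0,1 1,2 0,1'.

Answer: 1,2 0,1 1,2

Derivation:
Collision at t=5/3: particles 1 and 2 swap velocities; positions: p0=11 p1=34/3 p2=34/3; velocities now: v0=3 v1=-4 v2=-1
Collision at t=12/7: particles 0 and 1 swap velocities; positions: p0=78/7 p1=78/7 p2=79/7; velocities now: v0=-4 v1=3 v2=-1
Collision at t=7/4: particles 1 and 2 swap velocities; positions: p0=11 p1=45/4 p2=45/4; velocities now: v0=-4 v1=-1 v2=3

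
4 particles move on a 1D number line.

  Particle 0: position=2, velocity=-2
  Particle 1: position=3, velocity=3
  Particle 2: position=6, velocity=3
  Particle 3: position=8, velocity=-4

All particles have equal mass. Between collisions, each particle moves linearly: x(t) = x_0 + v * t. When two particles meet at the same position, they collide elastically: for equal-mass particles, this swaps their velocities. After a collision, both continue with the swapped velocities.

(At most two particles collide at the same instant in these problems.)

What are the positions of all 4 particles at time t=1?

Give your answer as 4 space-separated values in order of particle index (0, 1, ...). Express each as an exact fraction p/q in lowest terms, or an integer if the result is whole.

Collision at t=2/7: particles 2 and 3 swap velocities; positions: p0=10/7 p1=27/7 p2=48/7 p3=48/7; velocities now: v0=-2 v1=3 v2=-4 v3=3
Collision at t=5/7: particles 1 and 2 swap velocities; positions: p0=4/7 p1=36/7 p2=36/7 p3=57/7; velocities now: v0=-2 v1=-4 v2=3 v3=3
Advance to t=1 (no further collisions before then); velocities: v0=-2 v1=-4 v2=3 v3=3; positions = 0 4 6 9

Answer: 0 4 6 9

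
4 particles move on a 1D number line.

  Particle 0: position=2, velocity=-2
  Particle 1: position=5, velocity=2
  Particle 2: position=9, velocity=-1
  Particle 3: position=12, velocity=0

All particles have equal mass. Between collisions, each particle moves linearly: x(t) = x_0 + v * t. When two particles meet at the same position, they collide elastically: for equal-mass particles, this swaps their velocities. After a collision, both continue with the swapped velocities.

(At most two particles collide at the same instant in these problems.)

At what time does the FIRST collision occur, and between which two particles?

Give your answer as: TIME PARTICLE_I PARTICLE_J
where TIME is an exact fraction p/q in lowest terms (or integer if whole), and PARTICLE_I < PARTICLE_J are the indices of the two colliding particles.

Answer: 4/3 1 2

Derivation:
Pair (0,1): pos 2,5 vel -2,2 -> not approaching (rel speed -4 <= 0)
Pair (1,2): pos 5,9 vel 2,-1 -> gap=4, closing at 3/unit, collide at t=4/3
Pair (2,3): pos 9,12 vel -1,0 -> not approaching (rel speed -1 <= 0)
Earliest collision: t=4/3 between 1 and 2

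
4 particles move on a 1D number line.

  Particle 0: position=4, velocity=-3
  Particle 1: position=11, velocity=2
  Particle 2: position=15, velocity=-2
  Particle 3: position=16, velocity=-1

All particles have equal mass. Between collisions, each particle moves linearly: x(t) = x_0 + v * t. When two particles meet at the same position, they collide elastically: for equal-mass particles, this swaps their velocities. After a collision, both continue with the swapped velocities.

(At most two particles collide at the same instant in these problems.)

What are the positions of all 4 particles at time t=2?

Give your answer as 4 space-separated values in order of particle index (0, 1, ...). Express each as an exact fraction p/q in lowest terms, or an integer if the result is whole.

Answer: -2 11 14 15

Derivation:
Collision at t=1: particles 1 and 2 swap velocities; positions: p0=1 p1=13 p2=13 p3=15; velocities now: v0=-3 v1=-2 v2=2 v3=-1
Collision at t=5/3: particles 2 and 3 swap velocities; positions: p0=-1 p1=35/3 p2=43/3 p3=43/3; velocities now: v0=-3 v1=-2 v2=-1 v3=2
Advance to t=2 (no further collisions before then); velocities: v0=-3 v1=-2 v2=-1 v3=2; positions = -2 11 14 15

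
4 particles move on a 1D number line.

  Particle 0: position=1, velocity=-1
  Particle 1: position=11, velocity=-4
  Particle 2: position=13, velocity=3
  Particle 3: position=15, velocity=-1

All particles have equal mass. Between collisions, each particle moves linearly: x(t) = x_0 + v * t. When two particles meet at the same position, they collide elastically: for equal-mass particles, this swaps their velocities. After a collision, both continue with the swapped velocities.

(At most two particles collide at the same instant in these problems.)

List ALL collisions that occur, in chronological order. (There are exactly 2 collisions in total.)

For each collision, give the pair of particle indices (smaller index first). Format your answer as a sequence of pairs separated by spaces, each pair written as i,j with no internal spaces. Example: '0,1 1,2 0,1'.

Collision at t=1/2: particles 2 and 3 swap velocities; positions: p0=1/2 p1=9 p2=29/2 p3=29/2; velocities now: v0=-1 v1=-4 v2=-1 v3=3
Collision at t=10/3: particles 0 and 1 swap velocities; positions: p0=-7/3 p1=-7/3 p2=35/3 p3=23; velocities now: v0=-4 v1=-1 v2=-1 v3=3

Answer: 2,3 0,1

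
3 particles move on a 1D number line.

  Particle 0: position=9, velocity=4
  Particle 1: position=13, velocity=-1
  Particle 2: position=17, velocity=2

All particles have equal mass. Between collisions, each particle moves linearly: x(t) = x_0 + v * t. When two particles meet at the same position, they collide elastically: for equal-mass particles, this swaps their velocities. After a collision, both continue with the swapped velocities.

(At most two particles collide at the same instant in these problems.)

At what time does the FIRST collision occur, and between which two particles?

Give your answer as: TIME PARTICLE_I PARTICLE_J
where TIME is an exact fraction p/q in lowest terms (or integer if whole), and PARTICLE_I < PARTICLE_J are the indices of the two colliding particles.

Answer: 4/5 0 1

Derivation:
Pair (0,1): pos 9,13 vel 4,-1 -> gap=4, closing at 5/unit, collide at t=4/5
Pair (1,2): pos 13,17 vel -1,2 -> not approaching (rel speed -3 <= 0)
Earliest collision: t=4/5 between 0 and 1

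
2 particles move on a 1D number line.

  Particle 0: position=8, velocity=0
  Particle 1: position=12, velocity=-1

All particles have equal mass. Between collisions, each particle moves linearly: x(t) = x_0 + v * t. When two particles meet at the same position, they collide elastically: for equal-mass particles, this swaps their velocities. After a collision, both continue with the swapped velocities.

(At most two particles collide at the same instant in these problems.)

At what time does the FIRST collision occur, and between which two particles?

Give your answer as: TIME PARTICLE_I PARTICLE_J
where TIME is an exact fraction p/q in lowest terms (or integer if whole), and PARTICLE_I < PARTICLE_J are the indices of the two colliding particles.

Answer: 4 0 1

Derivation:
Pair (0,1): pos 8,12 vel 0,-1 -> gap=4, closing at 1/unit, collide at t=4
Earliest collision: t=4 between 0 and 1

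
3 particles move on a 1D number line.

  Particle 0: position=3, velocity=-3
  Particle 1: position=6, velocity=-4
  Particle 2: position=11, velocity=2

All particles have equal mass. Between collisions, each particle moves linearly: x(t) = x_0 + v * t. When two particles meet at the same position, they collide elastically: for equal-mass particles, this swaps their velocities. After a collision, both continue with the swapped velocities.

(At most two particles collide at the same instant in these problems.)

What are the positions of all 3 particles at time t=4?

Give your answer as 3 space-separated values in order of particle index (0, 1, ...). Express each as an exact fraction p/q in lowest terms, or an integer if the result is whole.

Answer: -10 -9 19

Derivation:
Collision at t=3: particles 0 and 1 swap velocities; positions: p0=-6 p1=-6 p2=17; velocities now: v0=-4 v1=-3 v2=2
Advance to t=4 (no further collisions before then); velocities: v0=-4 v1=-3 v2=2; positions = -10 -9 19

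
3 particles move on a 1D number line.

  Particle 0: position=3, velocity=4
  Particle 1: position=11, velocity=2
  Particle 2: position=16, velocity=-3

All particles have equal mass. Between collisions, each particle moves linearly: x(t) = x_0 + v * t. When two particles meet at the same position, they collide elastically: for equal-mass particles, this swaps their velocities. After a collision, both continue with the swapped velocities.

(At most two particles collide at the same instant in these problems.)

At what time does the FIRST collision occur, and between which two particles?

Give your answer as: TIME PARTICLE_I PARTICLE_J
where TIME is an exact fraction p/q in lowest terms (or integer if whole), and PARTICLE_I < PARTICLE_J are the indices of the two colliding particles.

Answer: 1 1 2

Derivation:
Pair (0,1): pos 3,11 vel 4,2 -> gap=8, closing at 2/unit, collide at t=4
Pair (1,2): pos 11,16 vel 2,-3 -> gap=5, closing at 5/unit, collide at t=1
Earliest collision: t=1 between 1 and 2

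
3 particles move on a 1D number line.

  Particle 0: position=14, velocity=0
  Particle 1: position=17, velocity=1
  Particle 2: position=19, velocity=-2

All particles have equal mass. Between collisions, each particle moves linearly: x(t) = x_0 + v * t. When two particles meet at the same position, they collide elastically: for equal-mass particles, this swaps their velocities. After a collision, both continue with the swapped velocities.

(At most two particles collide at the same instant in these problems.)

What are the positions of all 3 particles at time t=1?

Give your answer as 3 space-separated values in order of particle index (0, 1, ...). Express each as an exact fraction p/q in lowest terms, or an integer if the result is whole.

Collision at t=2/3: particles 1 and 2 swap velocities; positions: p0=14 p1=53/3 p2=53/3; velocities now: v0=0 v1=-2 v2=1
Advance to t=1 (no further collisions before then); velocities: v0=0 v1=-2 v2=1; positions = 14 17 18

Answer: 14 17 18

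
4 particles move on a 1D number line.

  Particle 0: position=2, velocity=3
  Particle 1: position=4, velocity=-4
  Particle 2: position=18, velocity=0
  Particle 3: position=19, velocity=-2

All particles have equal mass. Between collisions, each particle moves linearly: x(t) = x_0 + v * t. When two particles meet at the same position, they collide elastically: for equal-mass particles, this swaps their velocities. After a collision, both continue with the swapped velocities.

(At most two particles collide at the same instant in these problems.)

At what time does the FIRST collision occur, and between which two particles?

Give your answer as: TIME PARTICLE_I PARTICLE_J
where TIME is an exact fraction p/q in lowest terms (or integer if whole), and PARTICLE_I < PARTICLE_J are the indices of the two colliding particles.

Pair (0,1): pos 2,4 vel 3,-4 -> gap=2, closing at 7/unit, collide at t=2/7
Pair (1,2): pos 4,18 vel -4,0 -> not approaching (rel speed -4 <= 0)
Pair (2,3): pos 18,19 vel 0,-2 -> gap=1, closing at 2/unit, collide at t=1/2
Earliest collision: t=2/7 between 0 and 1

Answer: 2/7 0 1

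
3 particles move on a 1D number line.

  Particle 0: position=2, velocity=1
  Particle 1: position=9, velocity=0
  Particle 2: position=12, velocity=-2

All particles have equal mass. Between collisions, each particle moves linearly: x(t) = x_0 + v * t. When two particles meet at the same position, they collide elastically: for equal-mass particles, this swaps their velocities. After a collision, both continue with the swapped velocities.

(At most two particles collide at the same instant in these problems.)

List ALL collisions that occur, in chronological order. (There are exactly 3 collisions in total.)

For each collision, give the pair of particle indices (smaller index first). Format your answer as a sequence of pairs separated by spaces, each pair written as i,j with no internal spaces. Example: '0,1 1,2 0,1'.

Collision at t=3/2: particles 1 and 2 swap velocities; positions: p0=7/2 p1=9 p2=9; velocities now: v0=1 v1=-2 v2=0
Collision at t=10/3: particles 0 and 1 swap velocities; positions: p0=16/3 p1=16/3 p2=9; velocities now: v0=-2 v1=1 v2=0
Collision at t=7: particles 1 and 2 swap velocities; positions: p0=-2 p1=9 p2=9; velocities now: v0=-2 v1=0 v2=1

Answer: 1,2 0,1 1,2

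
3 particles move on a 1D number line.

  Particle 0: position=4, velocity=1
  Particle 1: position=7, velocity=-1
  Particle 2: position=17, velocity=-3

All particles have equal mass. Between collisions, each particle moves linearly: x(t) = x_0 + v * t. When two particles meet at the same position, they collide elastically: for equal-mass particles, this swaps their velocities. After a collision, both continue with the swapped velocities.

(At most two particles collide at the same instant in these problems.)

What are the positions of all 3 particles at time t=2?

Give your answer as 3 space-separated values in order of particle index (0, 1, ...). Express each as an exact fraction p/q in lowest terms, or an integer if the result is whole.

Collision at t=3/2: particles 0 and 1 swap velocities; positions: p0=11/2 p1=11/2 p2=25/2; velocities now: v0=-1 v1=1 v2=-3
Advance to t=2 (no further collisions before then); velocities: v0=-1 v1=1 v2=-3; positions = 5 6 11

Answer: 5 6 11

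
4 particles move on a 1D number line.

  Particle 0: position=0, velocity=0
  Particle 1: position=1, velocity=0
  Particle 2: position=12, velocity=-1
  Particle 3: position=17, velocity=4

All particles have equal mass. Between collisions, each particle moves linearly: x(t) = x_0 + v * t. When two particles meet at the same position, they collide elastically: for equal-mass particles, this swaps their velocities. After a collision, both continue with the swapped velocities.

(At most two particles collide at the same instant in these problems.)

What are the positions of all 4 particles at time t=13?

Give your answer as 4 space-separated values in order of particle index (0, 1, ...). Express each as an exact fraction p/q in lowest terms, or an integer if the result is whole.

Collision at t=11: particles 1 and 2 swap velocities; positions: p0=0 p1=1 p2=1 p3=61; velocities now: v0=0 v1=-1 v2=0 v3=4
Collision at t=12: particles 0 and 1 swap velocities; positions: p0=0 p1=0 p2=1 p3=65; velocities now: v0=-1 v1=0 v2=0 v3=4
Advance to t=13 (no further collisions before then); velocities: v0=-1 v1=0 v2=0 v3=4; positions = -1 0 1 69

Answer: -1 0 1 69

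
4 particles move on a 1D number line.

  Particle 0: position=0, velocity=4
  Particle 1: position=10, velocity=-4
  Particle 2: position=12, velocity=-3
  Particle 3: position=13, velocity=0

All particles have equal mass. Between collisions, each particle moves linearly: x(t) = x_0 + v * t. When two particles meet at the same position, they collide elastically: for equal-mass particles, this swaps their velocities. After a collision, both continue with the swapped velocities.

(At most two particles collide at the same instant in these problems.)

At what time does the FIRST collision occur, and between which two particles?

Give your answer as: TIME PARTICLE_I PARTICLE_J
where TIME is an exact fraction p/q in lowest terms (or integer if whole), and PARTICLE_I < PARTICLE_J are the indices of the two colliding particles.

Pair (0,1): pos 0,10 vel 4,-4 -> gap=10, closing at 8/unit, collide at t=5/4
Pair (1,2): pos 10,12 vel -4,-3 -> not approaching (rel speed -1 <= 0)
Pair (2,3): pos 12,13 vel -3,0 -> not approaching (rel speed -3 <= 0)
Earliest collision: t=5/4 between 0 and 1

Answer: 5/4 0 1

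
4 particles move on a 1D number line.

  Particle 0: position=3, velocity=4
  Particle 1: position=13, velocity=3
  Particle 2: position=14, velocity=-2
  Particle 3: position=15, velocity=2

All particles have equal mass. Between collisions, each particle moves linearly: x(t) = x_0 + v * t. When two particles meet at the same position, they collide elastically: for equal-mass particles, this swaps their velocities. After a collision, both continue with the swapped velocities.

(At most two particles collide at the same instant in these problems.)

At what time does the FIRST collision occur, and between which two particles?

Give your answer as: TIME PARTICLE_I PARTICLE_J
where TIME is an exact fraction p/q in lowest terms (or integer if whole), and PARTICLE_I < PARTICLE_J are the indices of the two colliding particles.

Pair (0,1): pos 3,13 vel 4,3 -> gap=10, closing at 1/unit, collide at t=10
Pair (1,2): pos 13,14 vel 3,-2 -> gap=1, closing at 5/unit, collide at t=1/5
Pair (2,3): pos 14,15 vel -2,2 -> not approaching (rel speed -4 <= 0)
Earliest collision: t=1/5 between 1 and 2

Answer: 1/5 1 2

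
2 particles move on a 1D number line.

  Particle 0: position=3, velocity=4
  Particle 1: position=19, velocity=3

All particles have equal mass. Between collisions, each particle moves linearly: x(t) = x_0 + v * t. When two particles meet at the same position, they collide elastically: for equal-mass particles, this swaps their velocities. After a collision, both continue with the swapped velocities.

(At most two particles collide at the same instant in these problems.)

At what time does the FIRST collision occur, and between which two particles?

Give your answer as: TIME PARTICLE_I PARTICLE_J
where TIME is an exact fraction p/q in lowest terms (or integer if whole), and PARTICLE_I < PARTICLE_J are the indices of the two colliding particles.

Pair (0,1): pos 3,19 vel 4,3 -> gap=16, closing at 1/unit, collide at t=16
Earliest collision: t=16 between 0 and 1

Answer: 16 0 1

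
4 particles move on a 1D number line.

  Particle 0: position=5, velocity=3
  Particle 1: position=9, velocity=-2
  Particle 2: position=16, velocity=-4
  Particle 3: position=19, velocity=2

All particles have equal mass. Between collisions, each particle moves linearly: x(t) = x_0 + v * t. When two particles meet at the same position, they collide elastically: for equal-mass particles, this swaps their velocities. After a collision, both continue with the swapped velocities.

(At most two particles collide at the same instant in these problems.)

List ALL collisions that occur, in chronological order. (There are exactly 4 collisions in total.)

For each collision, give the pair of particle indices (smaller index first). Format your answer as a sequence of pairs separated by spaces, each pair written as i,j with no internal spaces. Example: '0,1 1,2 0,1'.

Collision at t=4/5: particles 0 and 1 swap velocities; positions: p0=37/5 p1=37/5 p2=64/5 p3=103/5; velocities now: v0=-2 v1=3 v2=-4 v3=2
Collision at t=11/7: particles 1 and 2 swap velocities; positions: p0=41/7 p1=68/7 p2=68/7 p3=155/7; velocities now: v0=-2 v1=-4 v2=3 v3=2
Collision at t=7/2: particles 0 and 1 swap velocities; positions: p0=2 p1=2 p2=31/2 p3=26; velocities now: v0=-4 v1=-2 v2=3 v3=2
Collision at t=14: particles 2 and 3 swap velocities; positions: p0=-40 p1=-19 p2=47 p3=47; velocities now: v0=-4 v1=-2 v2=2 v3=3

Answer: 0,1 1,2 0,1 2,3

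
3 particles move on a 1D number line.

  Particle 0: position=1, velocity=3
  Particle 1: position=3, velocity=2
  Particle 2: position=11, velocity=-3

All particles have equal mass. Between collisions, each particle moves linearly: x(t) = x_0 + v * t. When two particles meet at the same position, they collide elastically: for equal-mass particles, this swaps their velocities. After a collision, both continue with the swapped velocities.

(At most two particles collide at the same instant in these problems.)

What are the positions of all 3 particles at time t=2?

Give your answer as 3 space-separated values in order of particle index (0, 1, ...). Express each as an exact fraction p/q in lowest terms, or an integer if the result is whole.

Collision at t=8/5: particles 1 and 2 swap velocities; positions: p0=29/5 p1=31/5 p2=31/5; velocities now: v0=3 v1=-3 v2=2
Collision at t=5/3: particles 0 and 1 swap velocities; positions: p0=6 p1=6 p2=19/3; velocities now: v0=-3 v1=3 v2=2
Collision at t=2: particles 1 and 2 swap velocities; positions: p0=5 p1=7 p2=7; velocities now: v0=-3 v1=2 v2=3
Advance to t=2 (no further collisions before then); velocities: v0=-3 v1=2 v2=3; positions = 5 7 7

Answer: 5 7 7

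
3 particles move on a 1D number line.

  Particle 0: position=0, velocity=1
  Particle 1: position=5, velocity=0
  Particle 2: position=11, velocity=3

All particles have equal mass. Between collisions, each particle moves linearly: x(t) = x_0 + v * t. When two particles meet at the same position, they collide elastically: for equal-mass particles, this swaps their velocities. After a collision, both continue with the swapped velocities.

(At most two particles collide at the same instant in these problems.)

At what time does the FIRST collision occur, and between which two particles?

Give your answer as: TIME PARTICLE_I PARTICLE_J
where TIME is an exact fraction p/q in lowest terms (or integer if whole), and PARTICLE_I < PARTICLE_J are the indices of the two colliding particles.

Pair (0,1): pos 0,5 vel 1,0 -> gap=5, closing at 1/unit, collide at t=5
Pair (1,2): pos 5,11 vel 0,3 -> not approaching (rel speed -3 <= 0)
Earliest collision: t=5 between 0 and 1

Answer: 5 0 1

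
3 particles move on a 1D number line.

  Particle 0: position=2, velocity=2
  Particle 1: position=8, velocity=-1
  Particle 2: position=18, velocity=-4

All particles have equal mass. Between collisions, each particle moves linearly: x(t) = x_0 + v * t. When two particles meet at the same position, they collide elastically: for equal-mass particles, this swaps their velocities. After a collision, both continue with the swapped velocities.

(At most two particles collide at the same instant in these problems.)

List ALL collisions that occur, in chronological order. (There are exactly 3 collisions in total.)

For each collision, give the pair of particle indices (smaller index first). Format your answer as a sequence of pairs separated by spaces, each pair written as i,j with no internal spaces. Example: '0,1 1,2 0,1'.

Collision at t=2: particles 0 and 1 swap velocities; positions: p0=6 p1=6 p2=10; velocities now: v0=-1 v1=2 v2=-4
Collision at t=8/3: particles 1 and 2 swap velocities; positions: p0=16/3 p1=22/3 p2=22/3; velocities now: v0=-1 v1=-4 v2=2
Collision at t=10/3: particles 0 and 1 swap velocities; positions: p0=14/3 p1=14/3 p2=26/3; velocities now: v0=-4 v1=-1 v2=2

Answer: 0,1 1,2 0,1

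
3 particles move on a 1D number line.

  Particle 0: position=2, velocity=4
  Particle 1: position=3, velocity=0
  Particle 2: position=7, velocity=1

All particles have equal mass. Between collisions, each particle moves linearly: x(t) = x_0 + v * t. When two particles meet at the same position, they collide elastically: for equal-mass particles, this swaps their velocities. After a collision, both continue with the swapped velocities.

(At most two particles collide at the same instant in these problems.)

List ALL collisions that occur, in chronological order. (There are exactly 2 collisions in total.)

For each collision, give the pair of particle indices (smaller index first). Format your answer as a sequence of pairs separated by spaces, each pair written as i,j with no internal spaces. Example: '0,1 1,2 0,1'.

Collision at t=1/4: particles 0 and 1 swap velocities; positions: p0=3 p1=3 p2=29/4; velocities now: v0=0 v1=4 v2=1
Collision at t=5/3: particles 1 and 2 swap velocities; positions: p0=3 p1=26/3 p2=26/3; velocities now: v0=0 v1=1 v2=4

Answer: 0,1 1,2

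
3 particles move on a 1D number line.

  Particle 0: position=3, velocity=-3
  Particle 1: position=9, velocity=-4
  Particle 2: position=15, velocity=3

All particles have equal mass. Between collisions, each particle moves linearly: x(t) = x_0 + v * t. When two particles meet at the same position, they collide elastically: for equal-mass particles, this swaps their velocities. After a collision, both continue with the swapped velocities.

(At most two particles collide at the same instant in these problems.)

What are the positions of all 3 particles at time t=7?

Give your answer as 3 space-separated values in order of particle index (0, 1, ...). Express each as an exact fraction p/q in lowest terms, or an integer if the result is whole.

Answer: -19 -18 36

Derivation:
Collision at t=6: particles 0 and 1 swap velocities; positions: p0=-15 p1=-15 p2=33; velocities now: v0=-4 v1=-3 v2=3
Advance to t=7 (no further collisions before then); velocities: v0=-4 v1=-3 v2=3; positions = -19 -18 36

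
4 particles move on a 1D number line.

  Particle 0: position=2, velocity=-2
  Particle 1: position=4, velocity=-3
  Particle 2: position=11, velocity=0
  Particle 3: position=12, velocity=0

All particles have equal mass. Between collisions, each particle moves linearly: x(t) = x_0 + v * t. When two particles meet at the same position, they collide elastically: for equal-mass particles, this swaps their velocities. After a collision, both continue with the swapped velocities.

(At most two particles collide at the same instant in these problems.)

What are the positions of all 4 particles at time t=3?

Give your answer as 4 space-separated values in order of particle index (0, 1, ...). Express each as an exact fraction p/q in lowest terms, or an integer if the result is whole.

Answer: -5 -4 11 12

Derivation:
Collision at t=2: particles 0 and 1 swap velocities; positions: p0=-2 p1=-2 p2=11 p3=12; velocities now: v0=-3 v1=-2 v2=0 v3=0
Advance to t=3 (no further collisions before then); velocities: v0=-3 v1=-2 v2=0 v3=0; positions = -5 -4 11 12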